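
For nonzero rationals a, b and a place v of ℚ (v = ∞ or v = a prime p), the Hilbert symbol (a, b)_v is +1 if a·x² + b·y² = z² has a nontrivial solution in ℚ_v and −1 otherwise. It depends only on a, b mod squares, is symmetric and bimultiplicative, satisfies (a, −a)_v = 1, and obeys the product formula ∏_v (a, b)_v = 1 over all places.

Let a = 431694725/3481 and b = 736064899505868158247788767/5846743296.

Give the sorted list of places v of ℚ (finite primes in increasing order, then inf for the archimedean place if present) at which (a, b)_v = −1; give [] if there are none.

[7, 37]

Mod squares: a ≡ 142709, b ≡ 703. Check v ∈ {∞, 2, 3, 5, 7, 11, 13, 19, 29, 37, 59}.
v=5: a=5^2·(≡4), b=5^0·(≡2) mod 5; (4|5)=+1, (2|5)=-1; (−1)^{2·0·2}·(+1)^0·(-1)^2 = +1.
v=37: a=37^1·(≡10), b=37^3·(≡14) mod 37; (10|37)=+1, (14|37)=-1; (−1)^{1·3·18}·(+1)^3·(-1)^1 = -1.
v=∞: 142709 > 0 and 703 > 0  ⇒  (a,b)_∞ = +1.
v=11: a=11^2·(≡8), b=11^2·(≡10) mod 11; (8|11)=-1, (10|11)=-1; (−1)^{2·2·5}·(-1)^2·(-1)^2 = +1.
v=19: a=19^1·(≡6), b=19^5·(≡3) mod 19; (6|19)=+1, (3|19)=-1; (−1)^{1·5·9}·(+1)^5·(-1)^1 = +1.
v=3: a=3^0·(≡2), b=3^-8·(≡1) mod 3; (2|3)=-1, (1|3)=+1; (−1)^{0·-8·1}·(-1)^-8·(+1)^0 = +1.
v=7: a=7^1·(≡5), b=7^4·(≡3) mod 7; (5|7)=-1, (3|7)=-1; (−1)^{1·4·3}·(-1)^4·(-1)^1 = -1.
v=2: v_2(a)=0, v_2(b)=-8; units ≡ 5, 7 (mod 8); ε·ε+αω+βω = 0·1+0·0+-8·1 ≡ 0  ⇒  (a,b)_2 = +1.
v=59: a=59^-2·(≡44), b=59^-2·(≡50) mod 59; (44|59)=-1, (50|59)=-1; (−1)^{-2·-2·29}·(-1)^-2·(-1)^-2 = +1.
v=29: a=29^1·(≡6), b=29^4·(≡24) mod 29; (6|29)=+1, (24|29)=+1; (−1)^{1·4·14}·(+1)^4·(+1)^1 = +1.
v=13: a=13^0·(≡2), b=13^4·(≡10) mod 13; (2|13)=-1, (10|13)=+1; (−1)^{0·4·6}·(-1)^4·(+1)^0 = +1.
(142709, 703 / ℚ) ramifies at {7, 37}: a division algebra.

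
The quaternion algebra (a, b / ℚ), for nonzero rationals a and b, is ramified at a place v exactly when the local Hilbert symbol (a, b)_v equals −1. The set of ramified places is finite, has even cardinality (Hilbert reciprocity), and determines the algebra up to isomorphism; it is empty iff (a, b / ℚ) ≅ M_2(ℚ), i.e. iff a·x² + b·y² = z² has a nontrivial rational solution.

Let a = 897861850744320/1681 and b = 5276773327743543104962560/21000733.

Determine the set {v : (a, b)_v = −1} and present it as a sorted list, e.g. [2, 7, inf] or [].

Mod squares: a ≡ 70, b ≡ 12155. Check v ∈ {∞, 2, 3, 5, 7, 11, 13, 17, 19, 23, 31, 41}.
v=3: a=3^4·(≡1), b=3^6·(≡2) mod 3; (1|3)=+1, (2|3)=-1; (−1)^{4·6·1}·(+1)^6·(-1)^4 = +1.
v=31: a=31^0·(≡19), b=31^-2·(≡22) mod 31; (19|31)=+1, (22|31)=-1; (−1)^{0·-2·15}·(+1)^-2·(-1)^0 = +1.
v=23: a=23^0·(≡2), b=23^2·(≡20) mod 23; (2|23)=+1, (20|23)=-1; (−1)^{0·2·11}·(+1)^2·(-1)^0 = +1.
v=19: a=19^2·(≡13), b=19^4·(≡13) mod 19; (13|19)=-1, (13|19)=-1; (−1)^{2·4·9}·(-1)^4·(-1)^2 = +1.
v=41: a=41^-2·(≡11), b=41^-2·(≡3) mod 41; (11|41)=-1, (3|41)=-1; (−1)^{-2·-2·20}·(-1)^-2·(-1)^-2 = +1.
v=∞: 70 > 0 and 12155 > 0  ⇒  (a,b)_∞ = +1.
v=5: a=5^1·(≡4), b=5^1·(≡4) mod 5; (4|5)=+1, (4|5)=+1; (−1)^{1·1·2}·(+1)^1·(+1)^1 = +1.
v=7: a=7^3·(≡5), b=7^2·(≡5) mod 7; (5|7)=-1, (5|7)=-1; (−1)^{3·2·3}·(-1)^2·(-1)^3 = -1.
v=17: a=17^2·(≡4), b=17^3·(≡1) mod 17; (4|17)=+1, (1|17)=+1; (−1)^{2·3·8}·(+1)^3·(+1)^2 = +1.
v=2: v_2(a)=9, v_2(b)=16; units ≡ 3, 3 (mod 8); ε·ε+αω+βω = 1·1+9·1+16·1 ≡ 0  ⇒  (a,b)_2 = +1.
v=13: a=13^0·(≡5), b=13^-1·(≡10) mod 13; (5|13)=-1, (10|13)=+1; (−1)^{0·-1·6}·(-1)^-1·(+1)^0 = -1.
v=11: a=11^2·(≡5), b=11^3·(≡4) mod 11; (5|11)=+1, (4|11)=+1; (−1)^{2·3·5}·(+1)^3·(+1)^2 = +1.
(70, 12155 / ℚ) ramifies at {7, 13}: a division algebra.

[7, 13]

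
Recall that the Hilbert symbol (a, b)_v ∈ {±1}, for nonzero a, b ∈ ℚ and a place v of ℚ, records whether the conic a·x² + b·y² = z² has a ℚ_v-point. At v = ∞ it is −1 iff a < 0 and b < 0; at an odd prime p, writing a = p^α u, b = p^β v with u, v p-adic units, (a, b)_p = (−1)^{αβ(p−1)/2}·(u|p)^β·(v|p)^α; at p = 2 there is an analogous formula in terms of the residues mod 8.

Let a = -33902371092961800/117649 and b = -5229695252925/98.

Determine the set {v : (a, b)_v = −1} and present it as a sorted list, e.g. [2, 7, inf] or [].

Mod squares: a ≡ -6374082, b ≡ -874. Check v ∈ {∞, 2, 3, 5, 7, 11, 13, 17, 19, 23}.
v=3: a=3^3·(≡2), b=3^4·(≡2) mod 3; (2|3)=-1, (2|3)=-1; (−1)^{3·4·1}·(-1)^4·(-1)^3 = -1.
v=7: a=7^-6·(≡5), b=7^-2·(≡2) mod 7; (5|7)=-1, (2|7)=+1; (−1)^{-6·-2·3}·(-1)^-2·(+1)^-6 = +1.
v=11: a=11^3·(≡2), b=11^2·(≡8) mod 11; (2|11)=-1, (8|11)=-1; (−1)^{3·2·5}·(-1)^2·(-1)^3 = -1.
v=5: a=5^2·(≡2), b=5^2·(≡1) mod 5; (2|5)=-1, (1|5)=+1; (−1)^{2·2·2}·(-1)^2·(+1)^2 = +1.
v=23: a=23^1·(≡13), b=23^1·(≡2) mod 23; (13|23)=+1, (2|23)=+1; (−1)^{1·1·11}·(+1)^1·(+1)^1 = -1.
v=∞: -6374082 < 0 and -874 < 0  ⇒  (a,b)_∞ = -1.
v=19: a=19^1·(≡16), b=19^1·(≡17) mod 19; (16|19)=+1, (17|19)=+1; (−1)^{1·1·9}·(+1)^1·(+1)^1 = -1.
v=2: v_2(a)=3, v_2(b)=-1; units ≡ 7, 3 (mod 8); ε·ε+αω+βω = 1·1+3·1+-1·0 ≡ 0  ⇒  (a,b)_2 = +1.
v=13: a=13^3·(≡8), b=13^2·(≡4) mod 13; (8|13)=-1, (4|13)=+1; (−1)^{3·2·6}·(-1)^2·(+1)^3 = +1.
v=17: a=17^3·(≡7), b=17^2·(≡5) mod 17; (7|17)=-1, (5|17)=-1; (−1)^{3·2·8}·(-1)^2·(-1)^3 = -1.
(-6374082, -874 / ℚ) ramifies at {3, 11, 17, 19, 23, ∞}: a division algebra.

[3, 11, 17, 19, 23, inf]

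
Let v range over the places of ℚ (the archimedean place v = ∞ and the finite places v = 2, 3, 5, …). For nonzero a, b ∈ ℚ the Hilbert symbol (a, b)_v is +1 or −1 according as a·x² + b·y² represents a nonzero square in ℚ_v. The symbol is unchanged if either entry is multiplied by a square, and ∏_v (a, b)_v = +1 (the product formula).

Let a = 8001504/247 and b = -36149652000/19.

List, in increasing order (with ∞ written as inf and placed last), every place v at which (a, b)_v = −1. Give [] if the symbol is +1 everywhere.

[2, 5, 7, 19]

Mod squares: a ≡ 3458, b ≡ -48070. Check v ∈ {∞, 2, 3, 5, 7, 11, 13, 19, 23}.
v=7: a=7^3·(≡2), b=7^2·(≡5) mod 7; (2|7)=+1, (5|7)=-1; (−1)^{3·2·3}·(+1)^2·(-1)^3 = -1.
v=2: v_2(a)=5, v_2(b)=5; units ≡ 1, 5 (mod 8); ε·ε+αω+βω = 0·0+5·1+5·0 ≡ 1  ⇒  (a,b)_2 = -1.
v=5: a=5^0·(≡2), b=5^3·(≡1) mod 5; (2|5)=-1, (1|5)=+1; (−1)^{0·3·2}·(-1)^3·(+1)^0 = -1.
v=∞: 3458 > 0 and -48070 < 0  ⇒  (a,b)_∞ = +1.
v=13: a=13^-1·(≡5), b=13^0·(≡1) mod 13; (5|13)=-1, (1|13)=+1; (−1)^{-1·0·6}·(-1)^0·(+1)^-1 = +1.
v=19: a=19^-1·(≡7), b=19^-1·(≡16) mod 19; (7|19)=+1, (16|19)=+1; (−1)^{-1·-1·9}·(+1)^-1·(+1)^-1 = -1.
v=3: a=3^6·(≡2), b=3^6·(≡2) mod 3; (2|3)=-1, (2|3)=-1; (−1)^{6·6·1}·(-1)^6·(-1)^6 = +1.
v=23: a=23^0·(≡2), b=23^1·(≡12) mod 23; (2|23)=+1, (12|23)=+1; (−1)^{0·1·11}·(+1)^1·(+1)^0 = +1.
v=11: a=11^0·(≡1), b=11^1·(≡2) mod 11; (1|11)=+1, (2|11)=-1; (−1)^{0·1·5}·(+1)^1·(-1)^0 = +1.
|Ram(3458, -48070)| = 4, even; anisotropic at {2, 5, 7, 19}.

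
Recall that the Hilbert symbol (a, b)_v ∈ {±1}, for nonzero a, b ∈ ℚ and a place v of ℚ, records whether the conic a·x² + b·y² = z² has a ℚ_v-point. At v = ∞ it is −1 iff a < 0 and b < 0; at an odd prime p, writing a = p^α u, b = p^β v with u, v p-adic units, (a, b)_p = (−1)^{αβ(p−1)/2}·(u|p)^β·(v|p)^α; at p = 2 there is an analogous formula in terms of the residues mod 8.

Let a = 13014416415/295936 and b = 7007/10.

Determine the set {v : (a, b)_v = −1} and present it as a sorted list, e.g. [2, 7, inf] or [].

(a, b) ≡ (15015, 1430) mod (ℚ^×)²; places V = {2, 3, 5, 7, 11, 13, 17, 19, ∞}.
(a,b)_13: α=1, u≡7; β=1, v≡11 (mod 13); (7|13)=-1, (11|13)=-1; sign (−1)^0·-1^1·-1^1 = +1.
(a,b)_7: α=5, u≡3; β=2, v≡1 (mod 7); (3|7)=-1, (1|7)=+1; sign (−1)^0·-1^2·+1^5 = +1.
(a,b)_17: α=-2, u≡16; β=0, v≡2 (mod 17); (16|17)=+1, (2|17)=+1; sign (−1)^0·+1^0·+1^-2 = +1.
(a,b)_2: α=-10, β=-1; u≡7, v≡3 (mod 8); ε(u)ε(v)=1·1, αω(v)=-10·1, βω(u)=-1·0; sum ≡ 1  ⇒  -1.
(a,b)_∞: sgn(15015)=+, sgn(1430)=+, so +1.
(a,b)_19: α=2, u≡17; β=0, v≡11 (mod 19); (17|19)=+1, (11|19)=+1; sign (−1)^0·+1^0·+1^2 = +1.
(a,b)_5: α=1, u≡3; β=-1, v≡1 (mod 5); (3|5)=-1, (1|5)=+1; sign (−1)^0·-1^-1·+1^1 = -1.
(a,b)_3: α=1, u≡1; β=0, v≡2 (mod 3); (1|3)=+1, (2|3)=-1; sign (−1)^0·+1^0·-1^1 = -1.
(a,b)_11: α=1, u≡9; β=1, v≡1 (mod 11); (9|11)=+1, (1|11)=+1; sign (−1)^1·+1^1·+1^1 = -1.
(15015, 1430 / ℚ) ramifies at {2, 3, 5, 11}: a division algebra.

[2, 3, 5, 11]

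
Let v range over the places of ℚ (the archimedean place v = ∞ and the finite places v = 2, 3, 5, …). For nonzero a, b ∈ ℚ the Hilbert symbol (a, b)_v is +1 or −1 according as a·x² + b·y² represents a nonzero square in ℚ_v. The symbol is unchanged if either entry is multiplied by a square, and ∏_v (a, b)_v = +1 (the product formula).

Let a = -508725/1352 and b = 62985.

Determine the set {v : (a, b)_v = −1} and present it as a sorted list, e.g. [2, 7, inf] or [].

[3, 5, 7, 13, 17, 19]

(a, b) ≡ (-4522, 62985) mod (ℚ^×)²; places V = {2, 3, 5, 7, 13, 17, 19, ∞}.
(a,b)_2: α=-3, β=0; u≡3, v≡1 (mod 8); ε(u)ε(v)=1·0, αω(v)=-3·0, βω(u)=0·1; sum ≡ 0  ⇒  +1.
(a,b)_13: α=-2, u≡7; β=1, v≡9 (mod 13); (7|13)=-1, (9|13)=+1; sign (−1)^0·-1^1·+1^-2 = -1.
(a,b)_19: α=1, u≡5; β=1, v≡9 (mod 19); (5|19)=+1, (9|19)=+1; sign (−1)^1·+1^1·+1^1 = -1.
(a,b)_5: α=2, u≡3; β=1, v≡2 (mod 5); (3|5)=-1, (2|5)=-1; sign (−1)^0·-1^1·-1^2 = -1.
(a,b)_3: α=2, u≡2; β=1, v≡1 (mod 3); (2|3)=-1, (1|3)=+1; sign (−1)^0·-1^1·+1^2 = -1.
(a,b)_∞: sgn(-4522)=−, sgn(62985)=+, so +1.
(a,b)_7: α=1, u≡6; β=0, v≡6 (mod 7); (6|7)=-1, (6|7)=-1; sign (−1)^0·-1^0·-1^1 = -1.
(a,b)_17: α=1, u≡7; β=1, v≡16 (mod 17); (7|17)=-1, (16|17)=+1; sign (−1)^0·-1^1·+1^1 = -1.
(-4522, 62985 / ℚ) ramifies at {3, 5, 7, 13, 17, 19}: a division algebra.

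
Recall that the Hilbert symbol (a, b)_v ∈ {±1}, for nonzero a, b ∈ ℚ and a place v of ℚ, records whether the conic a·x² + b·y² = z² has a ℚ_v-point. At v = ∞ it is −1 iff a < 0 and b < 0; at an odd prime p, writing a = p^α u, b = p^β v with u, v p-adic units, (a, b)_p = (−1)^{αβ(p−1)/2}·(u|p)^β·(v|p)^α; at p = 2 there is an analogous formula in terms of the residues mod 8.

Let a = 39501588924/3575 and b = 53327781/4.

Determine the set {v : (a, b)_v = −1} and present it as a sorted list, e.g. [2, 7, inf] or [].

[3, 13, 29, 31]

Mod squares: a ≡ 8870433, b ≡ 35061. Check v ∈ {∞, 2, 3, 5, 7, 11, 13, 19, 23, 29, 31}.
v=3: a=3^3·(≡2), b=3^3·(≡2) mod 3; (2|3)=-1, (2|3)=-1; (−1)^{3·3·1}·(-1)^3·(-1)^3 = -1.
v=7: a=7^2·(≡6), b=7^0·(≡6) mod 7; (6|7)=-1, (6|7)=-1; (−1)^{2·0·3}·(-1)^0·(-1)^2 = +1.
v=∞: 8870433 > 0 and 35061 > 0  ⇒  (a,b)_∞ = +1.
v=13: a=13^-1·(≡9), b=13^3·(≡7) mod 13; (9|13)=+1, (7|13)=-1; (−1)^{-1·3·6}·(+1)^3·(-1)^-1 = -1.
v=31: a=31^1·(≡22), b=31^1·(≡23) mod 31; (22|31)=-1, (23|31)=-1; (−1)^{1·1·15}·(-1)^1·(-1)^1 = -1.
v=5: a=5^-2·(≡3), b=5^0·(≡4) mod 5; (3|5)=-1, (4|5)=+1; (−1)^{-2·0·2}·(-1)^0·(+1)^-2 = +1.
v=23: a=23^1·(≡11), b=23^0·(≡1) mod 23; (11|23)=-1, (1|23)=+1; (−1)^{1·0·11}·(-1)^0·(+1)^1 = +1.
v=19: a=19^2·(≡4), b=19^0·(≡11) mod 19; (4|19)=+1, (11|19)=+1; (−1)^{2·0·9}·(+1)^0·(+1)^2 = +1.
v=29: a=29^1·(≡17), b=29^1·(≡7) mod 29; (17|29)=-1, (7|29)=+1; (−1)^{1·1·14}·(-1)^1·(+1)^1 = -1.
v=2: v_2(a)=2, v_2(b)=-2; units ≡ 1, 5 (mod 8); ε·ε+αω+βω = 0·0+2·1+-2·0 ≡ 0  ⇒  (a,b)_2 = +1.
v=11: a=11^-1·(≡1), b=11^0·(≡3) mod 11; (1|11)=+1, (3|11)=+1; (−1)^{-1·0·5}·(+1)^0·(+1)^-1 = +1.
(8870433, 35061 / ℚ) ramifies at {3, 13, 29, 31}: a division algebra.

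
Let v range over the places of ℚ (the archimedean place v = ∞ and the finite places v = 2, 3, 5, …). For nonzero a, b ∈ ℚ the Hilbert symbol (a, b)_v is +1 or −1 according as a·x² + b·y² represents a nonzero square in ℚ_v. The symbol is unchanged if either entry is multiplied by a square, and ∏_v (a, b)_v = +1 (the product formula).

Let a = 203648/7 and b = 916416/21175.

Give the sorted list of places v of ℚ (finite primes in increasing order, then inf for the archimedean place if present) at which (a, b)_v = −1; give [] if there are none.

Mod squares: a ≡ 22274, b ≡ 11137. Check v ∈ {∞, 2, 3, 5, 7, 11, 37, 43}.
v=11: a=11^0·(≡7), b=11^-2·(≡5) mod 11; (7|11)=-1, (5|11)=+1; (−1)^{0·-2·5}·(-1)^-2·(+1)^0 = +1.
v=∞: 22274 > 0 and 11137 > 0  ⇒  (a,b)_∞ = +1.
v=43: a=43^1·(≡7), b=43^1·(≡15) mod 43; (7|43)=-1, (15|43)=+1; (−1)^{1·1·21}·(-1)^1·(+1)^1 = +1.
v=7: a=7^-1·(≡4), b=7^-1·(≡4) mod 7; (4|7)=+1, (4|7)=+1; (−1)^{-1·-1·3}·(+1)^-1·(+1)^-1 = -1.
v=2: v_2(a)=7, v_2(b)=6; units ≡ 1, 1 (mod 8); ε·ε+αω+βω = 0·0+7·0+6·0 ≡ 0  ⇒  (a,b)_2 = +1.
v=5: a=5^0·(≡4), b=5^-2·(≡3) mod 5; (4|5)=+1, (3|5)=-1; (−1)^{0·-2·2}·(+1)^-2·(-1)^0 = +1.
v=37: a=37^1·(≡4), b=37^1·(≡35) mod 37; (4|37)=+1, (35|37)=-1; (−1)^{1·1·18}·(+1)^1·(-1)^1 = -1.
v=3: a=3^0·(≡2), b=3^2·(≡1) mod 3; (2|3)=-1, (1|3)=+1; (−1)^{0·2·1}·(-1)^2·(+1)^0 = +1.
(22274, 11137 / ℚ) ramifies at {7, 37}: a division algebra.

[7, 37]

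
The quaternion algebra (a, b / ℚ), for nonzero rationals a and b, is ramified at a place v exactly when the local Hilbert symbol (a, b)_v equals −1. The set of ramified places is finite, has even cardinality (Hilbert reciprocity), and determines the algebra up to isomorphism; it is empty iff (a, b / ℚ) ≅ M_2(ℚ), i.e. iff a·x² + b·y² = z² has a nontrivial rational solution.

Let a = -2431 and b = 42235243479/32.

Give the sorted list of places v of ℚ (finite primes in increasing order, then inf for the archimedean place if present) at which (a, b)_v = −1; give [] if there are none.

Mod squares: a ≡ -2431, b ≡ 29822. Check v ∈ {∞, 2, 3, 11, 13, 17, 31, 37}.
v=11: a=11^1·(≡10), b=11^2·(≡5) mod 11; (10|11)=-1, (5|11)=+1; (−1)^{1·2·5}·(-1)^2·(+1)^1 = +1.
v=37: a=37^0·(≡11), b=37^1·(≡15) mod 37; (11|37)=+1, (15|37)=-1; (−1)^{0·1·18}·(+1)^1·(-1)^0 = +1.
v=3: a=3^0·(≡2), b=3^4·(≡2) mod 3; (2|3)=-1, (2|3)=-1; (−1)^{0·4·1}·(-1)^4·(-1)^0 = +1.
v=13: a=13^1·(≡8), b=13^1·(≡5) mod 13; (8|13)=-1, (5|13)=-1; (−1)^{1·1·6}·(-1)^1·(-1)^1 = +1.
v=31: a=31^0·(≡18), b=31^1·(≡25) mod 31; (18|31)=+1, (25|31)=+1; (−1)^{0·1·15}·(+1)^1·(+1)^0 = +1.
v=2: v_2(a)=0, v_2(b)=-5; units ≡ 1, 7 (mod 8); ε·ε+αω+βω = 0·1+0·0+-5·0 ≡ 0  ⇒  (a,b)_2 = +1.
v=∞: -2431 < 0 and 29822 > 0  ⇒  (a,b)_∞ = +1.
v=17: a=17^1·(≡10), b=17^2·(≡8) mod 17; (10|17)=-1, (8|17)=+1; (−1)^{1·2·8}·(-1)^2·(+1)^1 = +1.
Ram(a, b) = ∅: the form -2431·x² + 29822·y² − z² is isotropic over every ℚ_v, so by Hasse–Minkowski it is isotropic over ℚ.

[]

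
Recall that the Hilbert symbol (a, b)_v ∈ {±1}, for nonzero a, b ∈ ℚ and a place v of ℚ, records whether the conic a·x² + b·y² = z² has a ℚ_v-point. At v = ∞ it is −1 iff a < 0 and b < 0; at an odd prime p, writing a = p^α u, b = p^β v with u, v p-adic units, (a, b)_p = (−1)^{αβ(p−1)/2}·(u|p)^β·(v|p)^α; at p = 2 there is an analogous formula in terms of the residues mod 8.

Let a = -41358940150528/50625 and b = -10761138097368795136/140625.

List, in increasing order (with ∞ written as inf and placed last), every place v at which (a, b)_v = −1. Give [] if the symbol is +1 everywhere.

Mod squares: a ≡ -187, b ≡ -58786. Check v ∈ {∞, 2, 3, 5, 7, 11, 13, 17, 19}.
v=17: a=17^3·(≡3), b=17^5·(≡6) mod 17; (3|17)=-1, (6|17)=-1; (−1)^{3·5·8}·(-1)^5·(-1)^3 = +1.
v=19: a=19^2·(≡2), b=19^3·(≡3) mod 19; (2|19)=-1, (3|19)=-1; (−1)^{2·3·9}·(-1)^3·(-1)^2 = -1.
v=∞: -187 < 0 and -58786 < 0  ⇒  (a,b)_∞ = -1.
v=11: a=11^1·(≡5), b=11^2·(≡4) mod 11; (5|11)=+1, (4|11)=+1; (−1)^{1·2·5}·(+1)^2·(+1)^1 = +1.
v=3: a=3^-4·(≡2), b=3^-2·(≡2) mod 3; (2|3)=-1, (2|3)=-1; (−1)^{-4·-2·1}·(-1)^-2·(-1)^-4 = +1.
v=2: v_2(a)=8, v_2(b)=11; units ≡ 5, 7 (mod 8); ε·ε+αω+βω = 0·1+8·0+11·1 ≡ 1  ⇒  (a,b)_2 = -1.
v=7: a=7^2·(≡1), b=7^3·(≡1) mod 7; (1|7)=+1, (1|7)=+1; (−1)^{2·3·3}·(+1)^3·(+1)^2 = +1.
v=13: a=13^2·(≡11), b=13^1·(≡8) mod 13; (11|13)=-1, (8|13)=-1; (−1)^{2·1·6}·(-1)^1·(-1)^2 = -1.
v=5: a=5^-4·(≡2), b=5^-6·(≡1) mod 5; (2|5)=-1, (1|5)=+1; (−1)^{-4·-6·2}·(-1)^-6·(+1)^-4 = +1.
(-187, -58786 / ℚ) ramifies at {2, 13, 19, ∞}: a division algebra.

[2, 13, 19, inf]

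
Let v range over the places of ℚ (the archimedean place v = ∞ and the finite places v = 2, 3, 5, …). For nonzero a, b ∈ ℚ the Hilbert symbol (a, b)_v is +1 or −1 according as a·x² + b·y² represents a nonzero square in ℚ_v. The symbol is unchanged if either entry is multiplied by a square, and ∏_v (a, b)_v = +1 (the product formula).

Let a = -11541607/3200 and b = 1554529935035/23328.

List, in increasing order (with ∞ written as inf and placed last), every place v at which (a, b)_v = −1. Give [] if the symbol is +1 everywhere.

[2, 19]

(a, b) ≡ (-9614, 70) mod (ℚ^×)²; places V = {2, 3, 5, 7, 11, 17, 19, 23, ∞}.
(a,b)_17: α=0, u≡4; β=2, v≡4 (mod 17); (4|17)=+1, (4|17)=+1; sign (−1)^0·+1^2·+1^0 = +1.
(a,b)_7: α=4, u≡2; β=5, v≡6 (mod 7); (2|7)=+1, (6|7)=-1; sign (−1)^0·+1^5·-1^4 = +1.
(a,b)_∞: sgn(-9614)=−, sgn(70)=+, so +1.
(a,b)_5: α=-2, u≡1; β=1, v≡4 (mod 5); (1|5)=+1, (4|5)=+1; sign (−1)^0·+1^1·+1^-2 = +1.
(a,b)_23: α=1, u≡17; β=2, v≡1 (mod 23); (17|23)=-1, (1|23)=+1; sign (−1)^0·-1^2·+1^1 = +1.
(a,b)_19: α=1, u≡9; β=0, v≡15 (mod 19); (9|19)=+1, (15|19)=-1; sign (−1)^0·+1^0·-1^1 = -1.
(a,b)_11: α=1, u≡2; β=2, v≡5 (mod 11); (2|11)=-1, (5|11)=+1; sign (−1)^0·-1^2·+1^1 = +1.
(a,b)_2: α=-7, β=-5; u≡1, v≡3 (mod 8); ε(u)ε(v)=0·1, αω(v)=-7·1, βω(u)=-5·0; sum ≡ 1  ⇒  -1.
(a,b)_3: α=0, u≡1; β=-6, v≡1 (mod 3); (1|3)=+1, (1|3)=+1; sign (−1)^0·+1^-6·+1^0 = +1.
|Ram(-9614, 70)| = 2, even; anisotropic at {2, 19}.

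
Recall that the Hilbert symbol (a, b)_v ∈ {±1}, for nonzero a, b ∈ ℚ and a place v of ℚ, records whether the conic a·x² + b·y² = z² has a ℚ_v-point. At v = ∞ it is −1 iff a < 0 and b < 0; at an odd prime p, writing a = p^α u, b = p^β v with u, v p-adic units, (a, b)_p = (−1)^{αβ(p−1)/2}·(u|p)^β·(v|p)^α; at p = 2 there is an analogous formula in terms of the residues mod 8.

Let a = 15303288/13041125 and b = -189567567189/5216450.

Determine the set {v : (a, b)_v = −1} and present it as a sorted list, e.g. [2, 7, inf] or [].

(a, b) ≡ (2310, -858) mod (ℚ^×)²; places V = {2, 3, 5, 7, 11, 13, 17, 19, ∞}.
(a,b)_5: α=-3, u≡2; β=-2, v≡2 (mod 5); (2|5)=-1, (2|5)=-1; sign (−1)^0·-1^-2·-1^-3 = -1.
(a,b)_7: α=3, u≡2; β=4, v≡6 (mod 7); (2|7)=+1, (6|7)=-1; sign (−1)^0·+1^4·-1^3 = -1.
(a,b)_19: α=-2, u≡7; β=-2, v≡5 (mod 19); (7|19)=+1, (5|19)=+1; sign (−1)^0·+1^-2·+1^-2 = +1.
(a,b)_2: α=3, β=-1; u≡3, v≡3 (mod 8); ε(u)ε(v)=1·1, αω(v)=3·1, βω(u)=-1·1; sum ≡ 1  ⇒  -1.
(a,b)_17: α=-2, u≡1; β=-2, v≡13 (mod 17); (1|17)=+1, (13|17)=+1; sign (−1)^0·+1^-2·+1^-2 = +1.
(a,b)_∞: sgn(2310)=+, sgn(-858)=−, so +1.
(a,b)_3: α=1, u≡2; β=3, v≡2 (mod 3); (2|3)=-1, (2|3)=-1; sign (−1)^1·-1^3·-1^1 = -1.
(a,b)_11: α=1, u≡3; β=3, v≡7 (mod 11); (3|11)=+1, (7|11)=-1; sign (−1)^1·+1^3·-1^1 = +1.
(a,b)_13: α=2, u≡12; β=3, v≡4 (mod 13); (12|13)=+1, (4|13)=+1; sign (−1)^0·+1^3·+1^2 = +1.
(2310, -858 / ℚ) ramifies at {2, 3, 5, 7}: a division algebra.

[2, 3, 5, 7]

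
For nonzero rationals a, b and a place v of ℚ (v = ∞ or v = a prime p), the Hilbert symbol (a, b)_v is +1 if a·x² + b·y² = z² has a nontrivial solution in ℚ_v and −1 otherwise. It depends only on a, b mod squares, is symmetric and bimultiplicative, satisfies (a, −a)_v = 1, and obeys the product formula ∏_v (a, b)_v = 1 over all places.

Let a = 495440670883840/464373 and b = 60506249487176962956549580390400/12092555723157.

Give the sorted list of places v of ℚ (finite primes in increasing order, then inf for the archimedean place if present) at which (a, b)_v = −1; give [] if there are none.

(a, b) ≡ (965770, 12818) mod (ℚ^×)²; places V = {2, 3, 5, 7, 11, 13, 17, 19, 23, 29, ∞}.
(a,b)_7: α=-2, u≡4; β=-4, v≡4 (mod 7); (4|7)=+1, (4|7)=+1; sign (−1)^0·+1^-4·+1^-2 = +1.
(a,b)_11: α=2, u≡5; β=4, v≡9 (mod 11); (5|11)=+1, (9|11)=+1; sign (−1)^0·+1^4·+1^2 = +1.
(a,b)_29: α=2, u≡18; β=5, v≡4 (mod 29); (18|29)=-1, (4|29)=+1; sign (−1)^0·-1^5·+1^2 = -1.
(a,b)_23: α=1, u≡17; β=2, v≡14 (mod 23); (17|23)=-1, (14|23)=-1; sign (−1)^0·-1^2·-1^1 = -1.
(a,b)_13: α=-1, u≡11; β=-1, v≡11 (mod 13); (11|13)=-1, (11|13)=-1; sign (−1)^0·-1^-1·-1^-1 = +1.
(a,b)_2: α=17, β=33; u≡5, v≡1 (mod 8); ε(u)ε(v)=0·0, αω(v)=17·0, βω(u)=33·1; sum ≡ 1  ⇒  -1.
(a,b)_19: α=1, u≡9; β=2, v≡13 (mod 19); (9|19)=+1, (13|19)=-1; sign (−1)^0·+1^2·-1^1 = -1.
(a,b)_17: α=1, u≡16; β=3, v≡12 (mod 17); (16|17)=+1, (12|17)=-1; sign (−1)^0·+1^3·-1^1 = -1.
(a,b)_3: α=-6, u≡1; β=-18, v≡2 (mod 3); (1|3)=+1, (2|3)=-1; sign (−1)^0·+1^-18·-1^-6 = +1.
(a,b)_5: α=1, u≡1; β=2, v≡3 (mod 5); (1|5)=+1, (3|5)=-1; sign (−1)^0·+1^2·-1^1 = -1.
(a,b)_∞: sgn(965770)=+, sgn(12818)=+, so +1.
|Ram(965770, 12818)| = 6, even; anisotropic at {2, 5, 17, 19, 23, 29}.

[2, 5, 17, 19, 23, 29]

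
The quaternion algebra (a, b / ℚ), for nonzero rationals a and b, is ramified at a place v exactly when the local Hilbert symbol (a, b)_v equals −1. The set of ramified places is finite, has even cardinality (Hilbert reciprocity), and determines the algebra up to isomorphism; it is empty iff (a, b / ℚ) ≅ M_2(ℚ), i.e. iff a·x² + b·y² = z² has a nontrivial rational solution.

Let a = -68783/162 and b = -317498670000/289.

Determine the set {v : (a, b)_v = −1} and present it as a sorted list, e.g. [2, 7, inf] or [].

(a, b) ≡ (-814, -3527763) mod (ℚ^×)²; places V = {2, 3, 5, 11, 13, 17, 23, 29, 37, 41, 43, ∞}.
(a,b)_2: α=-1, β=4; u≡1, v≡5 (mod 8); ε(u)ε(v)=0·0, αω(v)=-1·1, βω(u)=4·0; sum ≡ 1  ⇒  -1.
(a,b)_11: α=1, u≡9; β=0, v≡9 (mod 11); (9|11)=+1, (9|11)=+1; sign (−1)^0·+1^0·+1^1 = +1.
(a,b)_43: α=0, u≡37; β=1, v≡32 (mod 43); (37|43)=-1, (32|43)=-1; sign (−1)^0·-1^1·-1^0 = -1.
(a,b)_17: α=0, u≡15; β=-2, v≡1 (mod 17); (15|17)=+1, (1|17)=+1; sign (−1)^0·+1^-2·+1^0 = +1.
(a,b)_5: α=0, u≡1; β=4, v≡2 (mod 5); (1|5)=+1, (2|5)=-1; sign (−1)^0·+1^4·-1^0 = +1.
(a,b)_23: α=0, u≡10; β=1, v≡4 (mod 23); (10|23)=-1, (4|23)=+1; sign (−1)^0·-1^1·+1^0 = -1.
(a,b)_3: α=-4, u≡2; β=3, v≡1 (mod 3); (2|3)=-1, (1|3)=+1; sign (−1)^0·-1^3·+1^-4 = -1.
(a,b)_41: α=0, u≡13; β=1, v≡40 (mod 41); (13|41)=-1, (40|41)=+1; sign (−1)^0·-1^1·+1^0 = -1.
(a,b)_∞: sgn(-814)=−, sgn(-3527763)=−, so -1.
(a,b)_37: α=1, u≡2; β=0, v≡6 (mod 37); (2|37)=-1, (6|37)=-1; sign (−1)^0·-1^0·-1^1 = -1.
(a,b)_29: α=0, u≡2; β=1, v≡12 (mod 29); (2|29)=-1, (12|29)=-1; sign (−1)^0·-1^1·-1^0 = -1.
(a,b)_13: α=2, u≡8; β=0, v≡7 (mod 13); (8|13)=-1, (7|13)=-1; sign (−1)^0·-1^0·-1^2 = +1.
(-814, -3527763 / ℚ) ramifies at {2, 3, 23, 29, 37, 41, 43, ∞}: a division algebra.

[2, 3, 23, 29, 37, 41, 43, inf]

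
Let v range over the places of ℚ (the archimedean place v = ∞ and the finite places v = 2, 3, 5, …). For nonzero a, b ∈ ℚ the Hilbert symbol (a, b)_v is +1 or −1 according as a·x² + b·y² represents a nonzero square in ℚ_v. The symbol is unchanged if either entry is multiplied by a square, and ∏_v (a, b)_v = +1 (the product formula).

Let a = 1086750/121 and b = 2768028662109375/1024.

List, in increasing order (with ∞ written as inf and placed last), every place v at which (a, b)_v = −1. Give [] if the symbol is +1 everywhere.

(a, b) ≡ (4830, 15) mod (ℚ^×)²; places V = {2, 3, 5, 7, 11, 23, ∞}.
(a,b)_23: α=1, u≡9; β=2, v≡11 (mod 23); (9|23)=+1, (11|23)=-1; sign (−1)^0·+1^2·-1^1 = -1.
(a,b)_∞: sgn(4830)=+, sgn(15)=+, so +1.
(a,b)_5: α=3, u≡4; β=11, v≡3 (mod 5); (4|5)=+1, (3|5)=-1; sign (−1)^0·+1^11·-1^3 = -1.
(a,b)_7: α=1, u≡2; β=2, v≡4 (mod 7); (2|7)=+1, (4|7)=+1; sign (−1)^0·+1^2·+1^1 = +1.
(a,b)_3: α=3, u≡2; β=7, v≡2 (mod 3); (2|3)=-1, (2|3)=-1; sign (−1)^1·-1^7·-1^3 = -1.
(a,b)_2: α=1, β=-10; u≡7, v≡7 (mod 8); ε(u)ε(v)=1·1, αω(v)=1·0, βω(u)=-10·0; sum ≡ 1  ⇒  -1.
(a,b)_11: α=-2, u≡5; β=0, v≡5 (mod 11); (5|11)=+1, (5|11)=+1; sign (−1)^0·+1^0·+1^-2 = +1.
|Ram(4830, 15)| = 4, even; anisotropic at {2, 3, 5, 23}.

[2, 3, 5, 23]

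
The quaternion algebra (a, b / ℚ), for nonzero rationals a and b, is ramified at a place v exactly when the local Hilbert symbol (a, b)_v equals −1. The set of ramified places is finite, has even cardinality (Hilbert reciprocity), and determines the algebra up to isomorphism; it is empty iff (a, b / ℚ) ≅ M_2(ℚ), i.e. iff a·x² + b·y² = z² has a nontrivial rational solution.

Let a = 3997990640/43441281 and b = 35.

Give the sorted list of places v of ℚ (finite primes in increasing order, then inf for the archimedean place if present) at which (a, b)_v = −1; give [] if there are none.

[2, 7]

Mod squares: a ≡ 260015, b ≡ 35. Check v ∈ {∞, 2, 3, 5, 7, 13, 17, 19, 23, 31}.
v=∞: 260015 > 0 and 35 > 0  ⇒  (a,b)_∞ = +1.
v=7: a=7^1·(≡6), b=7^1·(≡5) mod 7; (6|7)=-1, (5|7)=-1; (−1)^{1·1·3}·(-1)^1·(-1)^1 = -1.
v=5: a=5^1·(≡3), b=5^1·(≡2) mod 5; (3|5)=-1, (2|5)=-1; (−1)^{1·1·2}·(-1)^1·(-1)^1 = +1.
v=23: a=23^1·(≡18), b=23^0·(≡12) mod 23; (18|23)=+1, (12|23)=+1; (−1)^{1·0·11}·(+1)^0·(+1)^1 = +1.
v=17: a=17^1·(≡12), b=17^0·(≡1) mod 17; (12|17)=-1, (1|17)=+1; (−1)^{1·0·8}·(-1)^0·(+1)^1 = +1.
v=31: a=31^2·(≡2), b=31^0·(≡4) mod 31; (2|31)=+1, (4|31)=+1; (−1)^{2·0·15}·(+1)^0·(+1)^2 = +1.
v=13: a=13^-6·(≡8), b=13^0·(≡9) mod 13; (8|13)=-1, (9|13)=+1; (−1)^{-6·0·6}·(-1)^0·(+1)^-6 = +1.
v=2: v_2(a)=4, v_2(b)=0; units ≡ 7, 3 (mod 8); ε·ε+αω+βω = 1·1+4·1+0·0 ≡ 1  ⇒  (a,b)_2 = -1.
v=19: a=19^1·(≡11), b=19^0·(≡16) mod 19; (11|19)=+1, (16|19)=+1; (−1)^{1·0·9}·(+1)^0·(+1)^1 = +1.
v=3: a=3^-2·(≡2), b=3^0·(≡2) mod 3; (2|3)=-1, (2|3)=-1; (−1)^{-2·0·1}·(-1)^0·(-1)^-2 = +1.
(260015, 35 / ℚ) ramifies at {2, 7}: a division algebra.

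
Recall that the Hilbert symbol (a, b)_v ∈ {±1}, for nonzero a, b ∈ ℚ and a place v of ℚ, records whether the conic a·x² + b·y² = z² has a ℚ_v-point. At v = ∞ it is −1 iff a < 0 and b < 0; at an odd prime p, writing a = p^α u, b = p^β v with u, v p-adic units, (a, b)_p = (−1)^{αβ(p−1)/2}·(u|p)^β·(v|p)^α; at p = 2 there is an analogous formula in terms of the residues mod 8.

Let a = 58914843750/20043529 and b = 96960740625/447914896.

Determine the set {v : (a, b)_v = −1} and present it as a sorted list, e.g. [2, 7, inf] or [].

(a, b) ≡ (38, 665) mod (ℚ^×)²; places V = {2, 3, 5, 7, 11, 13, 19, 23, 37, ∞}.
(a,b)_23: α=0, u≡20; β=2, v≡21 (mod 23); (20|23)=-1, (21|23)=-1; sign (−1)^0·-1^2·-1^0 = +1.
(a,b)_13: α=0, u≡4; β=-2, v≡11 (mod 13); (4|13)=+1, (11|13)=-1; sign (−1)^0·+1^-2·-1^0 = +1.
(a,b)_3: α=4, u≡2; β=2, v≡2 (mod 3); (2|3)=-1, (2|3)=-1; sign (−1)^0·-1^2·-1^4 = +1.
(a,b)_7: α=2, u≡3; β=3, v≡4 (mod 7); (3|7)=-1, (4|7)=+1; sign (−1)^0·-1^3·+1^2 = -1.
(a,b)_∞: sgn(38)=+, sgn(665)=+, so +1.
(a,b)_2: α=1, β=-4; u≡3, v≡1 (mod 8); ε(u)ε(v)=1·0, αω(v)=1·0, βω(u)=-4·1; sum ≡ 0  ⇒  +1.
(a,b)_37: α=-2, u≡9; β=-2, v≡3 (mod 37); (9|37)=+1, (3|37)=+1; sign (−1)^0·+1^-2·+1^-2 = +1.
(a,b)_19: α=1, u≡2; β=1, v≡1 (mod 19); (2|19)=-1, (1|19)=+1; sign (−1)^1·-1^1·+1^1 = +1.
(a,b)_5: α=8, u≡3; β=5, v≡2 (mod 5); (3|5)=-1, (2|5)=-1; sign (−1)^0·-1^5·-1^8 = -1.
(a,b)_11: α=-4, u≡3; β=-2, v≡1 (mod 11); (3|11)=+1, (1|11)=+1; sign (−1)^0·+1^-2·+1^-4 = +1.
Ram(38, 665) = {5, 7}; no ℚ_5-point on the conic.

[5, 7]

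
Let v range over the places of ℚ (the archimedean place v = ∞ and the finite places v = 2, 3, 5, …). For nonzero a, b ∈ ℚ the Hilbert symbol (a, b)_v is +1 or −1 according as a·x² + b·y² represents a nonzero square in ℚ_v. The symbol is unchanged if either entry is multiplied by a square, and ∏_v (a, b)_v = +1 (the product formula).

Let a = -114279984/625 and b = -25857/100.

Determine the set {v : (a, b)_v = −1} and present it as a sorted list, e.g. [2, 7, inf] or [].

(a, b) ≡ (-88179, -17) mod (ℚ^×)²; places V = {2, 3, 5, 7, 13, 17, 19, ∞}.
(a,b)_19: α=1, u≡10; β=0, v≡8 (mod 19); (10|19)=-1, (8|19)=-1; sign (−1)^0·-1^0·-1^1 = -1.
(a,b)_5: α=-4, u≡1; β=-2, v≡2 (mod 5); (1|5)=+1, (2|5)=-1; sign (−1)^0·+1^-2·-1^-4 = +1.
(a,b)_3: α=5, u≡1; β=2, v≡1 (mod 3); (1|3)=+1, (1|3)=+1; sign (−1)^0·+1^2·+1^5 = +1.
(a,b)_7: α=1, u≡5; β=0, v≡4 (mod 7); (5|7)=-1, (4|7)=+1; sign (−1)^0·-1^0·+1^1 = +1.
(a,b)_∞: sgn(-88179)=−, sgn(-17)=−, so -1.
(a,b)_17: α=1, u≡2; β=1, v≡4 (mod 17); (2|17)=+1, (4|17)=+1; sign (−1)^0·+1^1·+1^1 = +1.
(a,b)_13: α=1, u≡1; β=2, v≡9 (mod 13); (1|13)=+1, (9|13)=+1; sign (−1)^0·+1^2·+1^1 = +1.
(a,b)_2: α=4, β=-2; u≡5, v≡7 (mod 8); ε(u)ε(v)=0·1, αω(v)=4·0, βω(u)=-2·1; sum ≡ 0  ⇒  +1.
|Ram(-88179, -17)| = 2, even; anisotropic at {19, ∞}.

[19, inf]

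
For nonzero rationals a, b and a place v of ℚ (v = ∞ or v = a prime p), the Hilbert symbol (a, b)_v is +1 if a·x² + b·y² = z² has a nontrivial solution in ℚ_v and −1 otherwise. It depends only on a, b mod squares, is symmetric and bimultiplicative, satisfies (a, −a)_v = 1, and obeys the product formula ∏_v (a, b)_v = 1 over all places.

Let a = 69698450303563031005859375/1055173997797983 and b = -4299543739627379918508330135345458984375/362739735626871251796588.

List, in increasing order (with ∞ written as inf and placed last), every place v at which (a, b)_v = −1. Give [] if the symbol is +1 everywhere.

(a, b) ≡ (1001, -937365) mod (ℚ^×)²; places V = {2, 3, 5, 7, 11, 13, 17, 19, 23, 47, ∞}.
(a,b)_2: α=0, β=-2; u≡1, v≡3 (mod 8); ε(u)ε(v)=0·1, αω(v)=0·1, βω(u)=-2·0; sum ≡ 0  ⇒  +1.
(a,b)_11: α=5, u≡5; β=7, v≡8 (mod 11); (5|11)=+1, (8|11)=-1; sign (−1)^1·+1^7·-1^5 = +1.
(a,b)_5: α=14, u≡4; β=19, v≡2 (mod 5); (4|5)=+1, (2|5)=-1; sign (−1)^0·+1^19·-1^14 = +1.
(a,b)_47: α=0, u≡27; β=2, v≡14 (mod 47); (27|47)=+1, (14|47)=+1; sign (−1)^0·+1^2·+1^0 = +1.
(a,b)_17: α=-8, u≡2; β=-12, v≡4 (mod 17); (2|17)=+1, (4|17)=+1; sign (−1)^0·+1^-12·+1^-8 = +1.
(a,b)_23: α=2, u≡12; β=3, v≡13 (mod 23); (12|23)=+1, (13|23)=+1; sign (−1)^0·+1^3·+1^2 = +1.
(a,b)_7: α=-5, u≡3; β=-8, v≡6 (mod 7); (3|7)=-1, (6|7)=-1; sign (−1)^0·-1^-8·-1^-5 = -1.
(a,b)_13: α=5, u≡3; β=7, v≡11 (mod 13); (3|13)=+1, (11|13)=-1; sign (−1)^0·+1^7·-1^5 = -1.
(a,b)_∞: sgn(1001)=+, sgn(-937365)=−, so +1.
(a,b)_3: α=-2, u≡2; β=-3, v≡1 (mod 3); (2|3)=-1, (1|3)=+1; sign (−1)^0·-1^-3·+1^-2 = -1.
(a,b)_19: α=2, u≡12; β=3, v≡15 (mod 19); (12|19)=-1, (15|19)=-1; sign (−1)^0·-1^3·-1^2 = -1.
|Ram(1001, -937365)| = 4, even; anisotropic at {3, 7, 13, 19}.

[3, 7, 13, 19]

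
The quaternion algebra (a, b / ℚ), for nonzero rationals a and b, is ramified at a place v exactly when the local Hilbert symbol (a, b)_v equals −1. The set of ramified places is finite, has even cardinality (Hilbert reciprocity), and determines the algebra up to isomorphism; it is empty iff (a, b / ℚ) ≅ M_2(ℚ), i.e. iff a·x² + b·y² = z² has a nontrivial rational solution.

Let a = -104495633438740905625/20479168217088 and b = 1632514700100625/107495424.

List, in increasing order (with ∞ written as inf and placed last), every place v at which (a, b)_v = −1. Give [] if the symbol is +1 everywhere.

[31, 43]

(a, b) ≡ (-1011747, 337249) mod (ℚ^×)²; places V = {2, 3, 5, 7, 11, 23, 31, 43, ∞}.
(a,b)_∞: sgn(-1011747)=−, sgn(337249)=+, so +1.
(a,b)_3: α=-13, u≡2; β=-8, v≡1 (mod 3); (2|3)=-1, (1|3)=+1; sign (−1)^0·-1^-8·+1^-13 = +1.
(a,b)_23: α=5, u≡20; β=3, v≡13 (mod 23); (20|23)=-1, (13|23)=+1; sign (−1)^1·-1^3·+1^5 = +1.
(a,b)_31: α=1, u≡21; β=1, v≡13 (mod 31); (21|31)=-1, (13|31)=-1; sign (−1)^1·-1^1·-1^1 = -1.
(a,b)_7: α=-2, u≡3; β=0, v≡5 (mod 7); (3|7)=-1, (5|7)=-1; sign (−1)^0·-1^0·-1^-2 = +1.
(a,b)_2: α=-18, β=-14; u≡5, v≡1 (mod 8); ε(u)ε(v)=0·0, αω(v)=-18·0, βω(u)=-14·1; sum ≡ 0  ⇒  +1.
(a,b)_11: α=7, u≡9; β=5, v≡6 (mod 11); (9|11)=+1, (6|11)=-1; sign (−1)^1·+1^5·-1^7 = +1.
(a,b)_43: α=1, u≡9; β=1, v≡11 (mod 43); (9|43)=+1, (11|43)=+1; sign (−1)^1·+1^1·+1^1 = -1.
(a,b)_5: α=4, u≡2; β=4, v≡4 (mod 5); (2|5)=-1, (4|5)=+1; sign (−1)^0·-1^4·+1^4 = +1.
Ram(-1011747, 337249) = {31, 43}; no ℚ_31-point on the conic.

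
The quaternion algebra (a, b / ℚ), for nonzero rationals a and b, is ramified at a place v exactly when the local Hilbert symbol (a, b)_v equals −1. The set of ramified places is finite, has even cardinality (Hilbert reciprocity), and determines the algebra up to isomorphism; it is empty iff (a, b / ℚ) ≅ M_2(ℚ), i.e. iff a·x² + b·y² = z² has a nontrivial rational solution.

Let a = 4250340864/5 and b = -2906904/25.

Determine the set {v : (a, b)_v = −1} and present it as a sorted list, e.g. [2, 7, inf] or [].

[7, 13]

(a, b) ≡ (70, -6006) mod (ℚ^×)²; places V = {2, 3, 5, 7, 11, 13, ∞}.
(a,b)_7: α=1, u≡6; β=1, v≡6 (mod 7); (6|7)=-1, (6|7)=-1; sign (−1)^1·-1^1·-1^1 = -1.
(a,b)_13: α=0, u≡11; β=1, v≡8 (mod 13); (11|13)=-1, (8|13)=-1; sign (−1)^0·-1^1·-1^0 = -1.
(a,b)_11: α=4, u≡5; β=3, v≡9 (mod 11); (5|11)=+1, (9|11)=+1; sign (−1)^0·+1^3·+1^4 = +1.
(a,b)_∞: sgn(70)=+, sgn(-6006)=−, so +1.
(a,b)_3: α=4, u≡1; β=1, v≡2 (mod 3); (1|3)=+1, (2|3)=-1; sign (−1)^0·+1^1·-1^4 = +1.
(a,b)_2: α=9, β=3; u≡3, v≡5 (mod 8); ε(u)ε(v)=1·0, αω(v)=9·1, βω(u)=3·1; sum ≡ 0  ⇒  +1.
(a,b)_5: α=-1, u≡4; β=-2, v≡1 (mod 5); (4|5)=+1, (1|5)=+1; sign (−1)^0·+1^-2·+1^-1 = +1.
(70, -6006 / ℚ) ramifies at {7, 13}: a division algebra.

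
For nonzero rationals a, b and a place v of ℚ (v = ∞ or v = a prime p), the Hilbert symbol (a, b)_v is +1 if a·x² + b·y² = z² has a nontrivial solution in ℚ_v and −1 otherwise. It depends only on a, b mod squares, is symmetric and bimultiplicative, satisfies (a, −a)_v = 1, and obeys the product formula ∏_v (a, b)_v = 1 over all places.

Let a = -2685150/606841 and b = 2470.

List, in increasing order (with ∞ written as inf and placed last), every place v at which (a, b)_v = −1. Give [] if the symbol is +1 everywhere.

[2, 17]

(a, b) ≡ (-1326, 2470) mod (ℚ^×)²; places V = {2, 3, 5, 13, 17, 19, 41, ∞}.
(a,b)_3: α=5, u≡2; β=0, v≡1 (mod 3); (2|3)=-1, (1|3)=+1; sign (−1)^0·-1^0·+1^5 = +1.
(a,b)_41: α=-2, u≡28; β=0, v≡10 (mod 41); (28|41)=-1, (10|41)=+1; sign (−1)^0·-1^0·+1^-2 = +1.
(a,b)_13: α=1, u≡7; β=1, v≡8 (mod 13); (7|13)=-1, (8|13)=-1; sign (−1)^0·-1^1·-1^1 = +1.
(a,b)_19: α=-2, u≡7; β=1, v≡16 (mod 19); (7|19)=+1, (16|19)=+1; sign (−1)^0·+1^1·+1^-2 = +1.
(a,b)_17: α=1, u≡11; β=0, v≡5 (mod 17); (11|17)=-1, (5|17)=-1; sign (−1)^0·-1^0·-1^1 = -1.
(a,b)_∞: sgn(-1326)=−, sgn(2470)=+, so +1.
(a,b)_5: α=2, u≡4; β=1, v≡4 (mod 5); (4|5)=+1, (4|5)=+1; sign (−1)^0·+1^1·+1^2 = +1.
(a,b)_2: α=1, β=1; u≡1, v≡3 (mod 8); ε(u)ε(v)=0·1, αω(v)=1·1, βω(u)=1·0; sum ≡ 1  ⇒  -1.
(-1326, 2470 / ℚ) ramifies at {2, 17}: a division algebra.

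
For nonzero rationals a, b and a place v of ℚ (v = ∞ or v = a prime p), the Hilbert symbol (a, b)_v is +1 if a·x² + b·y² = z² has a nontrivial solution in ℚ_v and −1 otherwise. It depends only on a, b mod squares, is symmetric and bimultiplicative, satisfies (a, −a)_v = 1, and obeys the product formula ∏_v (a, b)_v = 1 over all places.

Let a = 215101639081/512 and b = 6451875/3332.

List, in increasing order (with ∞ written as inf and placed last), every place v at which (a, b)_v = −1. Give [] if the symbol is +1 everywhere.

(a, b) ≡ (30379442, 19499) mod (ℚ^×)²; places V = {2, 3, 5, 7, 17, 19, 31, 37, 41, ∞}.
(a,b)_7: α=2, u≡2; β=-2, v≡2 (mod 7); (2|7)=+1, (2|7)=+1; sign (−1)^0·+1^-2·+1^2 = +1.
(a,b)_17: α=3, u≡7; β=-1, v≡2 (mod 17); (7|17)=-1, (2|17)=+1; sign (−1)^0·-1^-1·+1^3 = -1.
(a,b)_∞: sgn(30379442)=+, sgn(19499)=+, so +1.
(a,b)_19: α=1, u≡5; β=0, v≡1 (mod 19); (5|19)=+1, (1|19)=+1; sign (−1)^0·+1^0·+1^1 = +1.
(a,b)_31: α=1, u≡2; β=1, v≡18 (mod 31); (2|31)=+1, (18|31)=+1; sign (−1)^1·+1^1·+1^1 = -1.
(a,b)_2: α=-9, β=-2; u≡1, v≡3 (mod 8); ε(u)ε(v)=0·1, αω(v)=-9·1, βω(u)=-2·0; sum ≡ 1  ⇒  -1.
(a,b)_37: α=1, u≡30; β=1, v≡34 (mod 37); (30|37)=+1, (34|37)=+1; sign (−1)^0·+1^1·+1^1 = +1.
(a,b)_3: α=0, u≡2; β=2, v≡2 (mod 3); (2|3)=-1, (2|3)=-1; sign (−1)^0·-1^2·-1^0 = +1.
(a,b)_5: α=0, u≡3; β=4, v≡4 (mod 5); (3|5)=-1, (4|5)=+1; sign (−1)^0·-1^4·+1^0 = +1.
(a,b)_41: α=1, u≡4; β=0, v≡3 (mod 41); (4|41)=+1, (3|41)=-1; sign (−1)^0·+1^0·-1^1 = -1.
(30379442, 19499 / ℚ) ramifies at {2, 17, 31, 41}: a division algebra.

[2, 17, 31, 41]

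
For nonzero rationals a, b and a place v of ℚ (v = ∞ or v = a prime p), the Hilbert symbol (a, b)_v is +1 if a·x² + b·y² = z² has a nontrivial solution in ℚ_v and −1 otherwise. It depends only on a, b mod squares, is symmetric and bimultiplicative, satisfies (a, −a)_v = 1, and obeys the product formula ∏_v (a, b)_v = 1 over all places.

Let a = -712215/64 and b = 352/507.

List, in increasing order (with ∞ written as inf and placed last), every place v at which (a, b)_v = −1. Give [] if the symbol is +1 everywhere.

[3, 11]

(a, b) ≡ (-1615, 66) mod (ℚ^×)²; places V = {2, 3, 5, 7, 11, 13, 17, 19, ∞}.
(a,b)_13: α=0, u≡10; β=-2, v≡9 (mod 13); (10|13)=+1, (9|13)=+1; sign (−1)^0·+1^-2·+1^0 = +1.
(a,b)_7: α=2, u≡4; β=0, v≡3 (mod 7); (4|7)=+1, (3|7)=-1; sign (−1)^0·+1^0·-1^2 = +1.
(a,b)_∞: sgn(-1615)=−, sgn(66)=+, so +1.
(a,b)_5: α=1, u≡3; β=0, v≡1 (mod 5); (3|5)=-1, (1|5)=+1; sign (−1)^0·-1^0·+1^1 = +1.
(a,b)_2: α=-6, β=5; u≡1, v≡1 (mod 8); ε(u)ε(v)=0·0, αω(v)=-6·0, βω(u)=5·0; sum ≡ 0  ⇒  +1.
(a,b)_11: α=0, u≡10; β=1, v≡10 (mod 11); (10|11)=-1, (10|11)=-1; sign (−1)^0·-1^1·-1^0 = -1.
(a,b)_3: α=2, u≡2; β=-1, v≡1 (mod 3); (2|3)=-1, (1|3)=+1; sign (−1)^0·-1^-1·+1^2 = -1.
(a,b)_17: α=1, u≡6; β=0, v≡13 (mod 17); (6|17)=-1, (13|17)=+1; sign (−1)^0·-1^0·+1^1 = +1.
(a,b)_19: α=1, u≡3; β=0, v≡11 (mod 19); (3|19)=-1, (11|19)=+1; sign (−1)^0·-1^0·+1^1 = +1.
(-1615, 66 / ℚ) ramifies at {3, 11}: a division algebra.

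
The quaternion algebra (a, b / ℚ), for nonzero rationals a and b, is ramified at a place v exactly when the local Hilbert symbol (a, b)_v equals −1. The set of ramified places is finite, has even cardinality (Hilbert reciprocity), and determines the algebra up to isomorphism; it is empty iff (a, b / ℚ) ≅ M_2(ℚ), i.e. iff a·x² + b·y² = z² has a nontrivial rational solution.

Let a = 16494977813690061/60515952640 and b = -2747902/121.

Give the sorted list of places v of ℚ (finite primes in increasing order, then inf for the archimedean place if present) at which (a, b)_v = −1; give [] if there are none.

[5, 41]

Mod squares: a ≡ 261050690, b ≡ -2747902. Check v ∈ {∞, 2, 3, 5, 7, 11, 13, 17, 19, 23, 31, 41, 47}.
v=41: a=41^1·(≡18), b=41^1·(≡14) mod 41; (18|41)=+1, (14|41)=-1; (−1)^{1·1·20}·(+1)^1·(-1)^1 = -1.
v=5: a=5^-1·(≡2), b=5^0·(≡3) mod 5; (2|5)=-1, (3|5)=-1; (−1)^{-1·0·2}·(-1)^0·(-1)^-1 = -1.
v=7: a=7^4·(≡3), b=7^0·(≡2) mod 7; (3|7)=-1, (2|7)=+1; (−1)^{4·0·3}·(-1)^0·(+1)^4 = +1.
v=17: a=17^-2·(≡2), b=17^0·(≡6) mod 17; (2|17)=+1, (6|17)=-1; (−1)^{-2·0·8}·(+1)^0·(-1)^-2 = +1.
v=11: a=11^-2·(≡7), b=11^-2·(≡8) mod 11; (7|11)=-1, (8|11)=-1; (−1)^{-2·-2·5}·(-1)^-2·(-1)^-2 = +1.
v=2: v_2(a)=-11, v_2(b)=1; units ≡ 1, 1 (mod 8); ε·ε+αω+βω = 0·0+-11·0+1·0 ≡ 0  ⇒  (a,b)_2 = +1.
v=13: a=13^-2·(≡9), b=13^0·(≡3) mod 13; (9|13)=+1, (3|13)=+1; (−1)^{-2·0·6}·(+1)^0·(+1)^-2 = +1.
v=3: a=3^6·(≡2), b=3^0·(≡2) mod 3; (2|3)=-1, (2|3)=-1; (−1)^{6·0·1}·(-1)^0·(-1)^6 = +1.
v=31: a=31^1·(≡15), b=31^1·(≡25) mod 31; (15|31)=-1, (25|31)=+1; (−1)^{1·1·15}·(-1)^1·(+1)^1 = +1.
v=∞: 261050690 > 0 and -2747902 < 0  ⇒  (a,b)_∞ = +1.
v=47: a=47^1·(≡5), b=47^1·(≡14) mod 47; (5|47)=-1, (14|47)=+1; (−1)^{1·1·23}·(-1)^1·(+1)^1 = +1.
v=23: a=23^1·(≡12), b=23^1·(≡21) mod 23; (12|23)=+1, (21|23)=-1; (−1)^{1·1·11}·(+1)^1·(-1)^1 = +1.
v=19: a=19^3·(≡13), b=19^0·(≡7) mod 19; (13|19)=-1, (7|19)=+1; (−1)^{3·0·9}·(-1)^0·(+1)^3 = +1.
|Ram(261050690, -2747902)| = 2, even; anisotropic at {5, 41}.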